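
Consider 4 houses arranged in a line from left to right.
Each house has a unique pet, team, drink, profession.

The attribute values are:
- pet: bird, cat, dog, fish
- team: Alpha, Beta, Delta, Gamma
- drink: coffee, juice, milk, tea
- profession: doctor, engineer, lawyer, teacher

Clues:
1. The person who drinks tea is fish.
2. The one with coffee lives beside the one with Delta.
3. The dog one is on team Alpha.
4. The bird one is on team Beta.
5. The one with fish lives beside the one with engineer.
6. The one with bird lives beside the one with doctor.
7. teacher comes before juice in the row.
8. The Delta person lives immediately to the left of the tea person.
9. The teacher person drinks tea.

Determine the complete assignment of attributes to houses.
Solution:

House | Pet | Team | Drink | Profession
---------------------------------------
  1   | bird | Beta | coffee | lawyer
  2   | cat | Delta | milk | doctor
  3   | fish | Gamma | tea | teacher
  4   | dog | Alpha | juice | engineer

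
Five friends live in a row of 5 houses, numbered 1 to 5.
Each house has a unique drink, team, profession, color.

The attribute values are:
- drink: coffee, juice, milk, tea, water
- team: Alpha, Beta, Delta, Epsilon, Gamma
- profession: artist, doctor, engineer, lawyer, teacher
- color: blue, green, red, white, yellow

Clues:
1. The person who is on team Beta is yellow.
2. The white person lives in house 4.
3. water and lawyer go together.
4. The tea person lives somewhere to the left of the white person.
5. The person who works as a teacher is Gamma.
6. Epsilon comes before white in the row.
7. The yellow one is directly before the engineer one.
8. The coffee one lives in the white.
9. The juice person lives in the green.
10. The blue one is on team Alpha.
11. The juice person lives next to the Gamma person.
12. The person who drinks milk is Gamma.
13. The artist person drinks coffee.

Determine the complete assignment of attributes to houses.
Solution:

House | Drink | Team | Profession | Color
-----------------------------------------
  1   | tea | Beta | doctor | yellow
  2   | juice | Epsilon | engineer | green
  3   | milk | Gamma | teacher | red
  4   | coffee | Delta | artist | white
  5   | water | Alpha | lawyer | blue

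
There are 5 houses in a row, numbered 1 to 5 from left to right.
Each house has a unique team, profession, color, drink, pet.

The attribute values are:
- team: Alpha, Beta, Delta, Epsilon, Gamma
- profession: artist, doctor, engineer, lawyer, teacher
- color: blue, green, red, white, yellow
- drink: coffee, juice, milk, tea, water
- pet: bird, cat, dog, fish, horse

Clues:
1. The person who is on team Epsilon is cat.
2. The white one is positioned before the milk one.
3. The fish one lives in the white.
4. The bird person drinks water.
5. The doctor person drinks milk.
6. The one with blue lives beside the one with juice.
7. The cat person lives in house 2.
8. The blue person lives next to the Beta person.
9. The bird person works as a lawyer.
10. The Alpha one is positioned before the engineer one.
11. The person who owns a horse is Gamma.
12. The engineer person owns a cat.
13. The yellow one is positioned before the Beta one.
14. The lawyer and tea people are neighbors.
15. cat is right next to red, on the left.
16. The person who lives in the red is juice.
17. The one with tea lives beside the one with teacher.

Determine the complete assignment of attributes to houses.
Solution:

House | Team | Profession | Color | Drink | Pet
-----------------------------------------------
  1   | Alpha | lawyer | yellow | water | bird
  2   | Epsilon | engineer | blue | tea | cat
  3   | Beta | teacher | red | juice | dog
  4   | Delta | artist | white | coffee | fish
  5   | Gamma | doctor | green | milk | horse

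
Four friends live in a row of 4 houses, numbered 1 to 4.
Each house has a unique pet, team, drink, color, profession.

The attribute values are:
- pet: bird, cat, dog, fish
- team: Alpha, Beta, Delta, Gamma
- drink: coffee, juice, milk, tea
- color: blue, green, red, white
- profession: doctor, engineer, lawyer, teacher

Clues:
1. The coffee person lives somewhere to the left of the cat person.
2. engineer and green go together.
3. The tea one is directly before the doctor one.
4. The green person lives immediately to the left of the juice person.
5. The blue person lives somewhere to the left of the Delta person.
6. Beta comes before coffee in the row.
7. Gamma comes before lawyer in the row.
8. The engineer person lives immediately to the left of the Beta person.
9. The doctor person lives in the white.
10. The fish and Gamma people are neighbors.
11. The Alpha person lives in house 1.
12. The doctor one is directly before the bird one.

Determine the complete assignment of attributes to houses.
Solution:

House | Pet | Team | Drink | Color | Profession
-----------------------------------------------
  1   | dog | Alpha | tea | green | engineer
  2   | fish | Beta | juice | white | doctor
  3   | bird | Gamma | coffee | blue | teacher
  4   | cat | Delta | milk | red | lawyer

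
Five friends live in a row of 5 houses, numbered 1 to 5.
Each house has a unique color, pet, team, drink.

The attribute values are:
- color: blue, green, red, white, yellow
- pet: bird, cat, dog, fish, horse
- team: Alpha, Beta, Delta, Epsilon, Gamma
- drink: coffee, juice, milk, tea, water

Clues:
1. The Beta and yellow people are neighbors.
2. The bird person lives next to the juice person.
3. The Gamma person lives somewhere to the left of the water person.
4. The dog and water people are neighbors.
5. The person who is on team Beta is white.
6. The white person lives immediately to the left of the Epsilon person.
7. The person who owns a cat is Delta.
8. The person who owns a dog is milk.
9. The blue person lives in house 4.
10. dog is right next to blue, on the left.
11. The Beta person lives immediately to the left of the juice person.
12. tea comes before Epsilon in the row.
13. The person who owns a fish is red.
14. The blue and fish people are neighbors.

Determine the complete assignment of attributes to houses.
Solution:

House | Color | Pet | Team | Drink
----------------------------------
  1   | white | bird | Beta | tea
  2   | yellow | horse | Epsilon | juice
  3   | green | dog | Gamma | milk
  4   | blue | cat | Delta | water
  5   | red | fish | Alpha | coffee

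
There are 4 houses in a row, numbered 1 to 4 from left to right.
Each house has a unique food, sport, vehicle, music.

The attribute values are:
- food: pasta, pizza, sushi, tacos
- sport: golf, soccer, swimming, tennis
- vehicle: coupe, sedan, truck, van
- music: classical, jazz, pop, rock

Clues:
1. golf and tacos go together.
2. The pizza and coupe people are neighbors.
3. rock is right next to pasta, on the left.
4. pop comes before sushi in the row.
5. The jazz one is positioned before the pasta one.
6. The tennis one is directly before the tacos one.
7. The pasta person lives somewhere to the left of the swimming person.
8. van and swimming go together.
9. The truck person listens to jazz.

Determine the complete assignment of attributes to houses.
Solution:

House | Food | Sport | Vehicle | Music
--------------------------------------
  1   | pizza | tennis | truck | jazz
  2   | tacos | golf | coupe | rock
  3   | pasta | soccer | sedan | pop
  4   | sushi | swimming | van | classical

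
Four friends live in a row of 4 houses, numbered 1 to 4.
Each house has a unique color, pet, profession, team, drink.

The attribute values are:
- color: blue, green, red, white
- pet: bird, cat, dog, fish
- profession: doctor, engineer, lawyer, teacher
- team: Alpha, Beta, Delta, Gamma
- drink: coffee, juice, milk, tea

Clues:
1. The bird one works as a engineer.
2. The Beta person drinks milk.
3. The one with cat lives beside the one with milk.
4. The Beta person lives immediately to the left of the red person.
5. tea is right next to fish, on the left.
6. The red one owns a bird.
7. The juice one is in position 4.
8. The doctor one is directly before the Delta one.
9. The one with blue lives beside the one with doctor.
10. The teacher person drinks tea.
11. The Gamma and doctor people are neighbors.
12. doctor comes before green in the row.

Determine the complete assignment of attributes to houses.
Solution:

House | Color | Pet | Profession | Team | Drink
-----------------------------------------------
  1   | blue | cat | teacher | Gamma | tea
  2   | white | fish | doctor | Beta | milk
  3   | red | bird | engineer | Delta | coffee
  4   | green | dog | lawyer | Alpha | juice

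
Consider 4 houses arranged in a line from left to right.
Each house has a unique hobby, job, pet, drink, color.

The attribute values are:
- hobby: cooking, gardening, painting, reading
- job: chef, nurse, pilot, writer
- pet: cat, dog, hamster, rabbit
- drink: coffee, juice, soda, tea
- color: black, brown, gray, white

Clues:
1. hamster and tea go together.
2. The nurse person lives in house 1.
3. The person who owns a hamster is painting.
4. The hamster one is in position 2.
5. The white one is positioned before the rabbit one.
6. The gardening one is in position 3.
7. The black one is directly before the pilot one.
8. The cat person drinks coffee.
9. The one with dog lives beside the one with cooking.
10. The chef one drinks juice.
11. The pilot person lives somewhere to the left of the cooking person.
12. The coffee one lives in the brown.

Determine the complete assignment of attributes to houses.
Solution:

House | Hobby | Job | Pet | Drink | Color
-----------------------------------------
  1   | reading | nurse | cat | coffee | brown
  2   | painting | writer | hamster | tea | black
  3   | gardening | pilot | dog | soda | white
  4   | cooking | chef | rabbit | juice | gray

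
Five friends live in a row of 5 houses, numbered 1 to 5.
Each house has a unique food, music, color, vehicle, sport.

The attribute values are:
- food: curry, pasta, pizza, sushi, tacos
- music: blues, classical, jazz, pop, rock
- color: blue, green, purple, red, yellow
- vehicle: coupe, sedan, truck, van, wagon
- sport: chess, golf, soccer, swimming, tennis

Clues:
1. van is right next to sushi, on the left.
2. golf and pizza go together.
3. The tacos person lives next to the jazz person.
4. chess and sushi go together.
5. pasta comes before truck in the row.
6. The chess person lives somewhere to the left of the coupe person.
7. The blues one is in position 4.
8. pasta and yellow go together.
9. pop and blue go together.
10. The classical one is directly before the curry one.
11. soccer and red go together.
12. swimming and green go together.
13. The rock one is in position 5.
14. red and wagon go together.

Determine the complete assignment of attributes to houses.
Solution:

House | Food | Music | Color | Vehicle | Sport
----------------------------------------------
  1   | tacos | classical | red | wagon | soccer
  2   | curry | jazz | green | van | swimming
  3   | sushi | pop | blue | sedan | chess
  4   | pasta | blues | yellow | coupe | tennis
  5   | pizza | rock | purple | truck | golf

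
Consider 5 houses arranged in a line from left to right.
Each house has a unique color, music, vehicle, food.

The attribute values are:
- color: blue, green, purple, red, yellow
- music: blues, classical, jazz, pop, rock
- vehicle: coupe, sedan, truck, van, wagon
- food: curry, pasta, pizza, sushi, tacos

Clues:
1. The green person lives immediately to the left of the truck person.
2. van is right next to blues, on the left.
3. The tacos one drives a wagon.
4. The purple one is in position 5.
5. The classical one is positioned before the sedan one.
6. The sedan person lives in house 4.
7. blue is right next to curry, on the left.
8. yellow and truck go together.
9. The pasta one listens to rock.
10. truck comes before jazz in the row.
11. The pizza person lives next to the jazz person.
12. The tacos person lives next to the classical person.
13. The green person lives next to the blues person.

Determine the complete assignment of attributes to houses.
Solution:

House | Color | Music | Vehicle | Food
--------------------------------------
  1   | blue | pop | wagon | tacos
  2   | green | classical | van | curry
  3   | yellow | blues | truck | pizza
  4   | red | jazz | sedan | sushi
  5   | purple | rock | coupe | pasta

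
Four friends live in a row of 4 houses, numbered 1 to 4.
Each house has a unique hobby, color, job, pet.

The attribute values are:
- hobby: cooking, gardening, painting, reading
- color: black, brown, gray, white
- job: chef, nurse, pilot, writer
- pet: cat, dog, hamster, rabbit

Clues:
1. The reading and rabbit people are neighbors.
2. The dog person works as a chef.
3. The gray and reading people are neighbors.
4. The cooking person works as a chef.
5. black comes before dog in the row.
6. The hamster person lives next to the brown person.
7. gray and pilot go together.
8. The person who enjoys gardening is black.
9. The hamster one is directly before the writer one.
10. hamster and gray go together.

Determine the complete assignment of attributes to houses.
Solution:

House | Hobby | Color | Job | Pet
---------------------------------
  1   | painting | gray | pilot | hamster
  2   | reading | brown | writer | cat
  3   | gardening | black | nurse | rabbit
  4   | cooking | white | chef | dog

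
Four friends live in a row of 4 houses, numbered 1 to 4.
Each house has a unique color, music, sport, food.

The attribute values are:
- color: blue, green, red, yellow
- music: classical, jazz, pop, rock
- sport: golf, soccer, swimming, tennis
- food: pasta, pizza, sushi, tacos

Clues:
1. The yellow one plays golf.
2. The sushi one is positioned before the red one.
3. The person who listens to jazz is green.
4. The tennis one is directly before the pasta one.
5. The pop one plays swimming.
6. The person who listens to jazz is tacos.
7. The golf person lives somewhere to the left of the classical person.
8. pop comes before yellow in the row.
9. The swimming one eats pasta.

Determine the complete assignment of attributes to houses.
Solution:

House | Color | Music | Sport | Food
------------------------------------
  1   | green | jazz | tennis | tacos
  2   | blue | pop | swimming | pasta
  3   | yellow | rock | golf | sushi
  4   | red | classical | soccer | pizza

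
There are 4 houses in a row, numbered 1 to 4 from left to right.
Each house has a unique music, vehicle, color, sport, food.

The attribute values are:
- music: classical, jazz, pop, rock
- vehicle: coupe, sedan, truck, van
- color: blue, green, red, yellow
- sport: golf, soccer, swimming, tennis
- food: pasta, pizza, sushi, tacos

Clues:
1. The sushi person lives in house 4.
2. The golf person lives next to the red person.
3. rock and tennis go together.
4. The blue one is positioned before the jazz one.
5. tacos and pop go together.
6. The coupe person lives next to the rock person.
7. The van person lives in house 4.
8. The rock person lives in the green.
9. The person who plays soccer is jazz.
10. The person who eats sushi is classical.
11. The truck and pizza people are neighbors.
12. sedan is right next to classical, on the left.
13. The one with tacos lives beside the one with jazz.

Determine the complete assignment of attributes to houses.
Solution:

House | Music | Vehicle | Color | Sport | Food
----------------------------------------------
  1   | pop | truck | blue | golf | tacos
  2   | jazz | coupe | red | soccer | pizza
  3   | rock | sedan | green | tennis | pasta
  4   | classical | van | yellow | swimming | sushi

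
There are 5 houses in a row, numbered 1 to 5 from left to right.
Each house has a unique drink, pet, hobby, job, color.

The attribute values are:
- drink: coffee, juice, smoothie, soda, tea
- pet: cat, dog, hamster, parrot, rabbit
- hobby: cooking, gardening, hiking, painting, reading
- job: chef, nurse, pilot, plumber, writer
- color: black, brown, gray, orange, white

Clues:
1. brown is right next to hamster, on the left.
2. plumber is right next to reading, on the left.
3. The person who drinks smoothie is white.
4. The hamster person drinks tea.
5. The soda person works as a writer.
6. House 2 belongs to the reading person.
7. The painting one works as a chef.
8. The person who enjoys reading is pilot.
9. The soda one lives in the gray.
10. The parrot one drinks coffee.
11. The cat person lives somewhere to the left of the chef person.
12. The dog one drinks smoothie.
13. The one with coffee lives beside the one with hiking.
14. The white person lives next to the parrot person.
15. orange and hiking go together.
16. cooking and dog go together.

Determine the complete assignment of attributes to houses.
Solution:

House | Drink | Pet | Hobby | Job | Color
-----------------------------------------
  1   | smoothie | dog | cooking | plumber | white
  2   | coffee | parrot | reading | pilot | brown
  3   | tea | hamster | hiking | nurse | orange
  4   | soda | cat | gardening | writer | gray
  5   | juice | rabbit | painting | chef | black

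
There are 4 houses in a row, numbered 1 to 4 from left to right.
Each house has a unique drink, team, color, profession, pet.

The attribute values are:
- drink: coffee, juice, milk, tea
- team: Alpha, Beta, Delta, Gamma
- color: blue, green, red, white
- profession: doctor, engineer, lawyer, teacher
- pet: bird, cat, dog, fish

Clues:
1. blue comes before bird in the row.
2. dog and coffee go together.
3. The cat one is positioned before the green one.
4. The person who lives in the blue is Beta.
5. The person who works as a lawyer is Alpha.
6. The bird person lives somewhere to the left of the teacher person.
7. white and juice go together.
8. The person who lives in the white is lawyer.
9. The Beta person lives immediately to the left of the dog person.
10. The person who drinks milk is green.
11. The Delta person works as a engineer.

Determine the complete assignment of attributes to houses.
Solution:

House | Drink | Team | Color | Profession | Pet
-----------------------------------------------
  1   | tea | Beta | blue | doctor | cat
  2   | coffee | Delta | red | engineer | dog
  3   | juice | Alpha | white | lawyer | bird
  4   | milk | Gamma | green | teacher | fish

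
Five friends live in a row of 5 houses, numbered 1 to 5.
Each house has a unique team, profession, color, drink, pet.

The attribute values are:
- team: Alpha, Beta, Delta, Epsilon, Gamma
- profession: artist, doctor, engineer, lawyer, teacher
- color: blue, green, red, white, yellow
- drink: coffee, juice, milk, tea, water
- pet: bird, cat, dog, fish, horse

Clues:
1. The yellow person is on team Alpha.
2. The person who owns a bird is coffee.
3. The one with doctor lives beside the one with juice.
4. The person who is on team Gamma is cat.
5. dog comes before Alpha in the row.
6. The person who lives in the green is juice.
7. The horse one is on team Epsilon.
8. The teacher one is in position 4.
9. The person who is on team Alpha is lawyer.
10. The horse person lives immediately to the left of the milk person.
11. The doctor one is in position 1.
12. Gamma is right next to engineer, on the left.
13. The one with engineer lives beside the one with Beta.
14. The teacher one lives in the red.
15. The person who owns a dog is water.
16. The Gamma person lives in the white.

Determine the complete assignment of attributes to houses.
Solution:

House | Team | Profession | Color | Drink | Pet
-----------------------------------------------
  1   | Gamma | doctor | white | tea | cat
  2   | Epsilon | engineer | green | juice | horse
  3   | Beta | artist | blue | milk | fish
  4   | Delta | teacher | red | water | dog
  5   | Alpha | lawyer | yellow | coffee | bird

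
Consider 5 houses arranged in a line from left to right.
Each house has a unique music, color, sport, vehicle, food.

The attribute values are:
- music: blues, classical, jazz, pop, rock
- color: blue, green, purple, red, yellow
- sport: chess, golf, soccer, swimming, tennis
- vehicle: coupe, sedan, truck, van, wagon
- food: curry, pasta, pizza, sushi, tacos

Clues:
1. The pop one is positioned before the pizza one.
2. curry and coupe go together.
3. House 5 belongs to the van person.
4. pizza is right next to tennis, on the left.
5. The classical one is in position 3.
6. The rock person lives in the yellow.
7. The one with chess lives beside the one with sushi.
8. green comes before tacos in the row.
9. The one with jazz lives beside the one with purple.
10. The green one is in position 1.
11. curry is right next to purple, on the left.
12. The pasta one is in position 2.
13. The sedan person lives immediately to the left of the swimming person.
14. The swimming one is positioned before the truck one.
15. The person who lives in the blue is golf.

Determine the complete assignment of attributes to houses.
Solution:

House | Music | Color | Sport | Vehicle | Food
----------------------------------------------
  1   | jazz | green | soccer | coupe | curry
  2   | pop | purple | chess | sedan | pasta
  3   | classical | red | swimming | wagon | sushi
  4   | blues | blue | golf | truck | pizza
  5   | rock | yellow | tennis | van | tacos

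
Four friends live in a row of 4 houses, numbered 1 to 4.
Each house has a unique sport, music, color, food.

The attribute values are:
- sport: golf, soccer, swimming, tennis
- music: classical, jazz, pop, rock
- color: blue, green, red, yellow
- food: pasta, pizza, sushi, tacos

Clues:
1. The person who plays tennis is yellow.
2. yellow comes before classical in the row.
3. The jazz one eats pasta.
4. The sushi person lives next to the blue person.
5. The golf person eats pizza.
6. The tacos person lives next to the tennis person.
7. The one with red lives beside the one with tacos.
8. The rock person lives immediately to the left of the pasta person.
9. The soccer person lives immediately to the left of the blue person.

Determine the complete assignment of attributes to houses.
Solution:

House | Sport | Music | Color | Food
------------------------------------
  1   | soccer | pop | red | sushi
  2   | swimming | rock | blue | tacos
  3   | tennis | jazz | yellow | pasta
  4   | golf | classical | green | pizza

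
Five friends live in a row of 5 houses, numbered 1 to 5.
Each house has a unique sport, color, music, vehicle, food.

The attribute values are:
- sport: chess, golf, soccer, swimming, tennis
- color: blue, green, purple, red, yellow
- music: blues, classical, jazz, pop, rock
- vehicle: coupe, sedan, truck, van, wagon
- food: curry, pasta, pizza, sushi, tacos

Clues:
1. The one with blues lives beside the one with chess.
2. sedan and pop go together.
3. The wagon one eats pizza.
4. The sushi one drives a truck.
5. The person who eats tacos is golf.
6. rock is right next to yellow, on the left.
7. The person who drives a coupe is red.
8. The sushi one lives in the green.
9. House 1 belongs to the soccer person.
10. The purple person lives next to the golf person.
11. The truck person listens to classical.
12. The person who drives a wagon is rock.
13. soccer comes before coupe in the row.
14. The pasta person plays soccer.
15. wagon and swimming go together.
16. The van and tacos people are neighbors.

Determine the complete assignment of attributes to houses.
Solution:

House | Sport | Color | Music | Vehicle | Food
----------------------------------------------
  1   | soccer | purple | jazz | van | pasta
  2   | golf | red | blues | coupe | tacos
  3   | chess | green | classical | truck | sushi
  4   | swimming | blue | rock | wagon | pizza
  5   | tennis | yellow | pop | sedan | curry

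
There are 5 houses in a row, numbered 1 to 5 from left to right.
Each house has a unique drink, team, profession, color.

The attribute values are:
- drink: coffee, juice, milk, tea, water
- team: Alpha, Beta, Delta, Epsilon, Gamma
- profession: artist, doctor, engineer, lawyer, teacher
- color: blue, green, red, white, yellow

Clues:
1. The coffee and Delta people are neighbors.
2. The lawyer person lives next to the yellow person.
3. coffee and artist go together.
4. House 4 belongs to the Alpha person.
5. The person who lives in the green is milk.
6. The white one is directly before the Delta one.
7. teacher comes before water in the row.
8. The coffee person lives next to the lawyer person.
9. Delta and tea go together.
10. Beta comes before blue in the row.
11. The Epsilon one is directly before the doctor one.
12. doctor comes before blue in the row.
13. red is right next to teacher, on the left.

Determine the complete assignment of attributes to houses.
Solution:

House | Drink | Team | Profession | Color
-----------------------------------------
  1   | coffee | Beta | artist | white
  2   | tea | Delta | lawyer | red
  3   | juice | Epsilon | teacher | yellow
  4   | milk | Alpha | doctor | green
  5   | water | Gamma | engineer | blue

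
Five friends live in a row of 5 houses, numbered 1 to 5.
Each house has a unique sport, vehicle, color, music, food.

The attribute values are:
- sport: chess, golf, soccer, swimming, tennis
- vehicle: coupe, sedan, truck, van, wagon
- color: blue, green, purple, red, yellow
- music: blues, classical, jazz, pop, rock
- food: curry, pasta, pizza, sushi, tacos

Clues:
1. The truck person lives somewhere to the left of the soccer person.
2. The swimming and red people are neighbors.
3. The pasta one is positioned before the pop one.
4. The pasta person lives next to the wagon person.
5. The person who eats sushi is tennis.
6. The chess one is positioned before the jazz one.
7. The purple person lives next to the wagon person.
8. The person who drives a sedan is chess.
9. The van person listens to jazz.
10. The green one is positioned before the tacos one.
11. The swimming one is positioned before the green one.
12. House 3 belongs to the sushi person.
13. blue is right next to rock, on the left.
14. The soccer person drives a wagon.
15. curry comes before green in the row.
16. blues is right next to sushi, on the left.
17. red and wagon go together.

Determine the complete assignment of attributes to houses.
Solution:

House | Sport | Vehicle | Color | Music | Food
----------------------------------------------
  1   | swimming | truck | purple | classical | pasta
  2   | soccer | wagon | red | blues | curry
  3   | tennis | coupe | blue | pop | sushi
  4   | chess | sedan | green | rock | pizza
  5   | golf | van | yellow | jazz | tacos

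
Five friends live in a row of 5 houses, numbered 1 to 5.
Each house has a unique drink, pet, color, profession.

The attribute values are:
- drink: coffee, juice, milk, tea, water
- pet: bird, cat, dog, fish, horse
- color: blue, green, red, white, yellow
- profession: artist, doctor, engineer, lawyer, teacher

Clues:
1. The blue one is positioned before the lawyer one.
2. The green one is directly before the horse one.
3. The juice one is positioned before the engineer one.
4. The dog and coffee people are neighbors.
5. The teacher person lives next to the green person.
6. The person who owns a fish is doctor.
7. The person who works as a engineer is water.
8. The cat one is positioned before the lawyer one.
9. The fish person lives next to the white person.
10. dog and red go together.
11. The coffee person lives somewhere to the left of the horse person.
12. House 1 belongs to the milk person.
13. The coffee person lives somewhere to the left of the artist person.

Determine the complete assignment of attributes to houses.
Solution:

House | Drink | Pet | Color | Profession
----------------------------------------
  1   | milk | dog | red | teacher
  2   | coffee | fish | green | doctor
  3   | juice | horse | white | artist
  4   | water | cat | blue | engineer
  5   | tea | bird | yellow | lawyer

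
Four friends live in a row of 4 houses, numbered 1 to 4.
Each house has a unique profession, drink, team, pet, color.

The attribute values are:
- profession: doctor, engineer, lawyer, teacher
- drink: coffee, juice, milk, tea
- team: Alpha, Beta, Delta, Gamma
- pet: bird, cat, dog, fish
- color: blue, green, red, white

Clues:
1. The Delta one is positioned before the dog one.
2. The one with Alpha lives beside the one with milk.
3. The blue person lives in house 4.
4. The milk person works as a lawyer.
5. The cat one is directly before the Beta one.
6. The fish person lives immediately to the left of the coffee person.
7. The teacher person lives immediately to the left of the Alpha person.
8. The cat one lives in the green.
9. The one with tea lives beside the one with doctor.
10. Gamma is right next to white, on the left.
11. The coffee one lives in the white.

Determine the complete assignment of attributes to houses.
Solution:

House | Profession | Drink | Team | Pet | Color
-----------------------------------------------
  1   | teacher | tea | Gamma | fish | red
  2   | doctor | coffee | Alpha | bird | white
  3   | lawyer | milk | Delta | cat | green
  4   | engineer | juice | Beta | dog | blue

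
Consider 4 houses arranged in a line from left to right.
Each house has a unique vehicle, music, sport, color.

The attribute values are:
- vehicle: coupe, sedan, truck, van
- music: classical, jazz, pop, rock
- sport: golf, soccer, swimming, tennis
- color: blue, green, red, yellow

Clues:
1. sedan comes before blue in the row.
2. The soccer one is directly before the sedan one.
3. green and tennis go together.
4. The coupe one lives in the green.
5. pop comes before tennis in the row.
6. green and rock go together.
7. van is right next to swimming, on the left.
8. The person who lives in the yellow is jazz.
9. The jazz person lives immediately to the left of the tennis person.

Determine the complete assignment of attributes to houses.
Solution:

House | Vehicle | Music | Sport | Color
---------------------------------------
  1   | van | pop | soccer | red
  2   | sedan | jazz | swimming | yellow
  3   | coupe | rock | tennis | green
  4   | truck | classical | golf | blue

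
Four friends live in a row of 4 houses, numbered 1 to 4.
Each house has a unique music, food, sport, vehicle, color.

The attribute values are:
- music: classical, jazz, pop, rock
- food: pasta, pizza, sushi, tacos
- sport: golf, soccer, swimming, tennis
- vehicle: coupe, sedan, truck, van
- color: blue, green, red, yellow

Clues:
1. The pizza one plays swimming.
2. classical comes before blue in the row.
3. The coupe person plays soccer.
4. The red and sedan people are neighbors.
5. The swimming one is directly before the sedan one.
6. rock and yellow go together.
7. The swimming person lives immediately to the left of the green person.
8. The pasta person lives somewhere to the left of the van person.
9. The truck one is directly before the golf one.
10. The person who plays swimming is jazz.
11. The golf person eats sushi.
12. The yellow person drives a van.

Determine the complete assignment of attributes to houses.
Solution:

House | Music | Food | Sport | Vehicle | Color
----------------------------------------------
  1   | jazz | pizza | swimming | truck | red
  2   | classical | sushi | golf | sedan | green
  3   | pop | pasta | soccer | coupe | blue
  4   | rock | tacos | tennis | van | yellow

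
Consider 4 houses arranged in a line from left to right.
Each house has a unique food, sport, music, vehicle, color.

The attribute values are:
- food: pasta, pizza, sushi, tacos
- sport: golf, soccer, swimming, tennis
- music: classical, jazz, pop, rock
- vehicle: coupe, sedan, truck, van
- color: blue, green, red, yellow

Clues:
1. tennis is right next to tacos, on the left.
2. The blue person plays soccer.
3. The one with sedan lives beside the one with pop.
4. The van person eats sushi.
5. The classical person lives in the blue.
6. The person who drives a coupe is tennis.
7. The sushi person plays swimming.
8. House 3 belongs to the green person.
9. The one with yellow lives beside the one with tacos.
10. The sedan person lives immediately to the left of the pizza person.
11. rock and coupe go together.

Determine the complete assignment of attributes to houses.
Solution:

House | Food | Sport | Music | Vehicle | Color
----------------------------------------------
  1   | pasta | tennis | rock | coupe | yellow
  2   | tacos | soccer | classical | sedan | blue
  3   | pizza | golf | pop | truck | green
  4   | sushi | swimming | jazz | van | red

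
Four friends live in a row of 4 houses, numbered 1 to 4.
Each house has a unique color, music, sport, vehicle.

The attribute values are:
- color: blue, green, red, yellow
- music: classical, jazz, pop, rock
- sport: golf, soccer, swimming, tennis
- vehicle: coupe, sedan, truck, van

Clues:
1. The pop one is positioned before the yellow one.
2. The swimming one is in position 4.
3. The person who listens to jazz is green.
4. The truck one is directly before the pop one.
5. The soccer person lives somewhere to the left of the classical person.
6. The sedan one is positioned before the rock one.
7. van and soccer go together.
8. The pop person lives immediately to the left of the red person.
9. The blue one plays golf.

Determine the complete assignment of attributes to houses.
Solution:

House | Color | Music | Sport | Vehicle
---------------------------------------
  1   | green | jazz | tennis | truck
  2   | blue | pop | golf | sedan
  3   | red | rock | soccer | van
  4   | yellow | classical | swimming | coupe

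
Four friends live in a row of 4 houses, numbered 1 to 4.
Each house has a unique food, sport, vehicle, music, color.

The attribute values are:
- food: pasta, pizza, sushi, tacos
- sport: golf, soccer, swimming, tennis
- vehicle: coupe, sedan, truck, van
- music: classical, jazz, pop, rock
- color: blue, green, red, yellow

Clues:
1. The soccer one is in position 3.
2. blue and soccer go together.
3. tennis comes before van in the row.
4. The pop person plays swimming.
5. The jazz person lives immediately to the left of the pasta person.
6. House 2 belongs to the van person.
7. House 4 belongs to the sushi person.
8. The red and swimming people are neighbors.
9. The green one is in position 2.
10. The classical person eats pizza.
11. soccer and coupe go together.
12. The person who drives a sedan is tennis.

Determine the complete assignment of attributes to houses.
Solution:

House | Food | Sport | Vehicle | Music | Color
----------------------------------------------
  1   | tacos | tennis | sedan | jazz | red
  2   | pasta | swimming | van | pop | green
  3   | pizza | soccer | coupe | classical | blue
  4   | sushi | golf | truck | rock | yellow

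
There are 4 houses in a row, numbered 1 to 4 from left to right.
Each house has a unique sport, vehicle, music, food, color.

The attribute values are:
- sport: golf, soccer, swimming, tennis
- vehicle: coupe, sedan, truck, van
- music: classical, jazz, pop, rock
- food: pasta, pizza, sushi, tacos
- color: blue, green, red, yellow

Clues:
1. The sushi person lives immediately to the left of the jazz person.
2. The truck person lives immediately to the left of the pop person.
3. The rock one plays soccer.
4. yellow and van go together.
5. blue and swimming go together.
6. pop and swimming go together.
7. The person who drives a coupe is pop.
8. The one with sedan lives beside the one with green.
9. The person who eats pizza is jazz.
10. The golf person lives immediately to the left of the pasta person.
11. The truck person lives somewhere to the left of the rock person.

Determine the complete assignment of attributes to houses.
Solution:

House | Sport | Vehicle | Music | Food | Color
----------------------------------------------
  1   | tennis | sedan | classical | sushi | red
  2   | golf | truck | jazz | pizza | green
  3   | swimming | coupe | pop | pasta | blue
  4   | soccer | van | rock | tacos | yellow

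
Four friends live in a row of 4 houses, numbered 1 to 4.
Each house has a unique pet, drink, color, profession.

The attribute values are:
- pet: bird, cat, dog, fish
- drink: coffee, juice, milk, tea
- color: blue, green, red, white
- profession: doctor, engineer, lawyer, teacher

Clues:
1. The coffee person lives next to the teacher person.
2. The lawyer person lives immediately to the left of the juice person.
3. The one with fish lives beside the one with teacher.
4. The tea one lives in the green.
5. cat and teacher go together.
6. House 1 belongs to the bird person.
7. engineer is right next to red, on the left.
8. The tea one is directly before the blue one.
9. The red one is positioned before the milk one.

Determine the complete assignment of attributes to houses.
Solution:

House | Pet | Drink | Color | Profession
----------------------------------------
  1   | bird | tea | green | lawyer
  2   | dog | juice | blue | engineer
  3   | fish | coffee | red | doctor
  4   | cat | milk | white | teacher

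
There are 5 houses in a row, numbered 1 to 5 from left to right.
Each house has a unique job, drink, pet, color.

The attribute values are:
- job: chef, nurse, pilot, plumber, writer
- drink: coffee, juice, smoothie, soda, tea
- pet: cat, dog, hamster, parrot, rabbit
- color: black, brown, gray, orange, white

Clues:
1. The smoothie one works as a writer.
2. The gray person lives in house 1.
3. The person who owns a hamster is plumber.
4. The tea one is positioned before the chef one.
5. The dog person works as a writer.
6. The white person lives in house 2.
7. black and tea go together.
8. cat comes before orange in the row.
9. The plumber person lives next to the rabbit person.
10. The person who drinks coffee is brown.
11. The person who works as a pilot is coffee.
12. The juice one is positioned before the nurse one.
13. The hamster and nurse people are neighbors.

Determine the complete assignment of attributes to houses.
Solution:

House | Job | Drink | Pet | Color
---------------------------------
  1   | writer | smoothie | dog | gray
  2   | plumber | juice | hamster | white
  3   | nurse | tea | rabbit | black
  4   | pilot | coffee | cat | brown
  5   | chef | soda | parrot | orange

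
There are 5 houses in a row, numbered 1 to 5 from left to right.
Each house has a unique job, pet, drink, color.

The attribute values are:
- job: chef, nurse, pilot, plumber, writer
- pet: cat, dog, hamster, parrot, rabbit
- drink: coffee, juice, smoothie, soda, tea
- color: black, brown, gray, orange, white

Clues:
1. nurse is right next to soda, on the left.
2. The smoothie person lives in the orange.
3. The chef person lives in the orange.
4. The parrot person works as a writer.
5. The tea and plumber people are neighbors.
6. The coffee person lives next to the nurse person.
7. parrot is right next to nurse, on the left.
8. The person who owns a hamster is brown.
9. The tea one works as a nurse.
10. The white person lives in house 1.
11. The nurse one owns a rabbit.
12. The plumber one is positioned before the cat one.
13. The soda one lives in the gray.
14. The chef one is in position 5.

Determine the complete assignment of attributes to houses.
Solution:

House | Job | Pet | Drink | Color
---------------------------------
  1   | writer | parrot | coffee | white
  2   | nurse | rabbit | tea | black
  3   | plumber | dog | soda | gray
  4   | pilot | hamster | juice | brown
  5   | chef | cat | smoothie | orange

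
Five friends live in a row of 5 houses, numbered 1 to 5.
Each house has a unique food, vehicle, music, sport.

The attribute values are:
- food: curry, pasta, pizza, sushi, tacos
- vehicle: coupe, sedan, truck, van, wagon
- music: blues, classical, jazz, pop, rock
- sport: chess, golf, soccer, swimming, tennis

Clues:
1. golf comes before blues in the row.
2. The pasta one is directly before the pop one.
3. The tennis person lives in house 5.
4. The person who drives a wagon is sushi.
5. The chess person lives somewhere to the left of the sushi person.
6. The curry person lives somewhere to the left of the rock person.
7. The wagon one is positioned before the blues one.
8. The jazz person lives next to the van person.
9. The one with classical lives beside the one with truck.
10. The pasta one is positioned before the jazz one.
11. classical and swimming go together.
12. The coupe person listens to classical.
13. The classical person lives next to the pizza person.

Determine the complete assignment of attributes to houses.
Solution:

House | Food | Vehicle | Music | Sport
--------------------------------------
  1   | pasta | coupe | classical | swimming
  2   | pizza | truck | pop | chess
  3   | sushi | wagon | jazz | golf
  4   | curry | van | blues | soccer
  5   | tacos | sedan | rock | tennis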